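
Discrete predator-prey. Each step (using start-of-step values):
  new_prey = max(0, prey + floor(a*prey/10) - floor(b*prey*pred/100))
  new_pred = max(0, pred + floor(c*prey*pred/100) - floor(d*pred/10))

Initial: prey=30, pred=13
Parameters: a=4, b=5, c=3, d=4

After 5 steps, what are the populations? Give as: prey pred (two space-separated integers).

Step 1: prey: 30+12-19=23; pred: 13+11-5=19
Step 2: prey: 23+9-21=11; pred: 19+13-7=25
Step 3: prey: 11+4-13=2; pred: 25+8-10=23
Step 4: prey: 2+0-2=0; pred: 23+1-9=15
Step 5: prey: 0+0-0=0; pred: 15+0-6=9

Answer: 0 9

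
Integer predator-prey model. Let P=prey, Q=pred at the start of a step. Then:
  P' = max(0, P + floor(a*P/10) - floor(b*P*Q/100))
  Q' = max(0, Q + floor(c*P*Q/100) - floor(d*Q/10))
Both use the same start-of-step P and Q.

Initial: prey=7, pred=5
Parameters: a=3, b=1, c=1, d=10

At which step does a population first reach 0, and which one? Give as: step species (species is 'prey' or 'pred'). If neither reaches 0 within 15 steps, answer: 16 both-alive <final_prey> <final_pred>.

Step 1: prey: 7+2-0=9; pred: 5+0-5=0
First extinction: pred at step 1

Answer: 1 pred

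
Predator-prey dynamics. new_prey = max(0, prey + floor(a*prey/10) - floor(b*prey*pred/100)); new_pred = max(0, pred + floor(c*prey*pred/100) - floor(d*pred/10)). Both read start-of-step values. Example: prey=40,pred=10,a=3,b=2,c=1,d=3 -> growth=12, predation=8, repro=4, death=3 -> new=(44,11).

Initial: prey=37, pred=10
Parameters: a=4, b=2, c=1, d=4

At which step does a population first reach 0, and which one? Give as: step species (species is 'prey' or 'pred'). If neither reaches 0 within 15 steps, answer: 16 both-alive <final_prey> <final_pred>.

Answer: 16 both-alive 1 5

Derivation:
Step 1: prey: 37+14-7=44; pred: 10+3-4=9
Step 2: prey: 44+17-7=54; pred: 9+3-3=9
Step 3: prey: 54+21-9=66; pred: 9+4-3=10
Step 4: prey: 66+26-13=79; pred: 10+6-4=12
Step 5: prey: 79+31-18=92; pred: 12+9-4=17
Step 6: prey: 92+36-31=97; pred: 17+15-6=26
Step 7: prey: 97+38-50=85; pred: 26+25-10=41
Step 8: prey: 85+34-69=50; pred: 41+34-16=59
Step 9: prey: 50+20-59=11; pred: 59+29-23=65
Step 10: prey: 11+4-14=1; pred: 65+7-26=46
Step 11: prey: 1+0-0=1; pred: 46+0-18=28
Step 12: prey: 1+0-0=1; pred: 28+0-11=17
Step 13: prey: 1+0-0=1; pred: 17+0-6=11
Step 14: prey: 1+0-0=1; pred: 11+0-4=7
Step 15: prey: 1+0-0=1; pred: 7+0-2=5
No extinction within 15 steps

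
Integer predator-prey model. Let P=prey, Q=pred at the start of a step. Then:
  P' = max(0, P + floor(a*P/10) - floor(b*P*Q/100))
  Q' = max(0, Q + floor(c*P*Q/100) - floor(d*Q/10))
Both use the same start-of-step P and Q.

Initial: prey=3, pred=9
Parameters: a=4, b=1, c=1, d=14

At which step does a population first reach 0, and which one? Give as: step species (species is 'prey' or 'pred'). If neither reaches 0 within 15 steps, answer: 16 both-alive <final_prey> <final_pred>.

Answer: 1 pred

Derivation:
Step 1: prey: 3+1-0=4; pred: 9+0-12=0
First extinction: pred at step 1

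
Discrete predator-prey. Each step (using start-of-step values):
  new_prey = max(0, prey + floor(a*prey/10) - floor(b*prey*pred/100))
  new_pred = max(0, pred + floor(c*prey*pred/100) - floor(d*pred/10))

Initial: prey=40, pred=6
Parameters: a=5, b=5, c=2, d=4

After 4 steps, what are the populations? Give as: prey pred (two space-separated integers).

Step 1: prey: 40+20-12=48; pred: 6+4-2=8
Step 2: prey: 48+24-19=53; pred: 8+7-3=12
Step 3: prey: 53+26-31=48; pred: 12+12-4=20
Step 4: prey: 48+24-48=24; pred: 20+19-8=31

Answer: 24 31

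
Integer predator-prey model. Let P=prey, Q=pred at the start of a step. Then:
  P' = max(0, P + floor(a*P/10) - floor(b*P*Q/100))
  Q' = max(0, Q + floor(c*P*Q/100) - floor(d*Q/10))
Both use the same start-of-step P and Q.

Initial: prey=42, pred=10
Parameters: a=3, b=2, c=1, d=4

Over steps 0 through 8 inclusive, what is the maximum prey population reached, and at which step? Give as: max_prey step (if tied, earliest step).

Step 1: prey: 42+12-8=46; pred: 10+4-4=10
Step 2: prey: 46+13-9=50; pred: 10+4-4=10
Step 3: prey: 50+15-10=55; pred: 10+5-4=11
Step 4: prey: 55+16-12=59; pred: 11+6-4=13
Step 5: prey: 59+17-15=61; pred: 13+7-5=15
Step 6: prey: 61+18-18=61; pred: 15+9-6=18
Step 7: prey: 61+18-21=58; pred: 18+10-7=21
Step 8: prey: 58+17-24=51; pred: 21+12-8=25
Max prey = 61 at step 5

Answer: 61 5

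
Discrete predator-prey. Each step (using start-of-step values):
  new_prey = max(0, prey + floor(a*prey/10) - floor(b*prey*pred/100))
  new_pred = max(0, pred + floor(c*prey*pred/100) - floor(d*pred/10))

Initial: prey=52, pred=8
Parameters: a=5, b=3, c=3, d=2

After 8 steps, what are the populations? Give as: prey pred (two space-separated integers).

Step 1: prey: 52+26-12=66; pred: 8+12-1=19
Step 2: prey: 66+33-37=62; pred: 19+37-3=53
Step 3: prey: 62+31-98=0; pred: 53+98-10=141
Step 4: prey: 0+0-0=0; pred: 141+0-28=113
Step 5: prey: 0+0-0=0; pred: 113+0-22=91
Step 6: prey: 0+0-0=0; pred: 91+0-18=73
Step 7: prey: 0+0-0=0; pred: 73+0-14=59
Step 8: prey: 0+0-0=0; pred: 59+0-11=48

Answer: 0 48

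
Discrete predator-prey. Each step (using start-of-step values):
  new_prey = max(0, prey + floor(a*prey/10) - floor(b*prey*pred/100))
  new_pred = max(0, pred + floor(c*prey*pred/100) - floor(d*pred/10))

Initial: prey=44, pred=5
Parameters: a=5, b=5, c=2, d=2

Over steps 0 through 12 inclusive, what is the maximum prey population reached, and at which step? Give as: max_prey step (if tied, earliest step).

Step 1: prey: 44+22-11=55; pred: 5+4-1=8
Step 2: prey: 55+27-22=60; pred: 8+8-1=15
Step 3: prey: 60+30-45=45; pred: 15+18-3=30
Step 4: prey: 45+22-67=0; pred: 30+27-6=51
Step 5: prey: 0+0-0=0; pred: 51+0-10=41
Step 6: prey: 0+0-0=0; pred: 41+0-8=33
Step 7: prey: 0+0-0=0; pred: 33+0-6=27
Step 8: prey: 0+0-0=0; pred: 27+0-5=22
Step 9: prey: 0+0-0=0; pred: 22+0-4=18
Step 10: prey: 0+0-0=0; pred: 18+0-3=15
Step 11: prey: 0+0-0=0; pred: 15+0-3=12
Step 12: prey: 0+0-0=0; pred: 12+0-2=10
Max prey = 60 at step 2

Answer: 60 2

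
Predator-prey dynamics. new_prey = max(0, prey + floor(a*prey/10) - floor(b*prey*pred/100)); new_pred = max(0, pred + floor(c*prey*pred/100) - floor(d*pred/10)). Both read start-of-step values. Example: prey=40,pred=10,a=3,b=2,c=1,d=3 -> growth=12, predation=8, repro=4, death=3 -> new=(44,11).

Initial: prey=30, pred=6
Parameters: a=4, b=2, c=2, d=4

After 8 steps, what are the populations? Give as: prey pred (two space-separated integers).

Answer: 0 57

Derivation:
Step 1: prey: 30+12-3=39; pred: 6+3-2=7
Step 2: prey: 39+15-5=49; pred: 7+5-2=10
Step 3: prey: 49+19-9=59; pred: 10+9-4=15
Step 4: prey: 59+23-17=65; pred: 15+17-6=26
Step 5: prey: 65+26-33=58; pred: 26+33-10=49
Step 6: prey: 58+23-56=25; pred: 49+56-19=86
Step 7: prey: 25+10-43=0; pred: 86+43-34=95
Step 8: prey: 0+0-0=0; pred: 95+0-38=57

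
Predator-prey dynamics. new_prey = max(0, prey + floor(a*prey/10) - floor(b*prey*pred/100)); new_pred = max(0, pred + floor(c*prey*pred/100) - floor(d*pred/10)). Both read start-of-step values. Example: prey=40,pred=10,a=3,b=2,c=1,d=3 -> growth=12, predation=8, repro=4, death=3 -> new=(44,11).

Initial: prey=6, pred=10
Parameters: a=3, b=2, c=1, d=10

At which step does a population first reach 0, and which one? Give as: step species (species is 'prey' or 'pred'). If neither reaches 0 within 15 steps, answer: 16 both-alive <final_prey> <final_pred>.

Step 1: prey: 6+1-1=6; pred: 10+0-10=0
First extinction: pred at step 1

Answer: 1 pred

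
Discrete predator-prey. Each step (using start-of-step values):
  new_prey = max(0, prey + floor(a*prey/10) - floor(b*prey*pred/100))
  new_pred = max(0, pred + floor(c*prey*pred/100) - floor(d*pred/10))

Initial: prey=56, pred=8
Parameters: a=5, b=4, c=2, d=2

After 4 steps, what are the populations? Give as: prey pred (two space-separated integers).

Step 1: prey: 56+28-17=67; pred: 8+8-1=15
Step 2: prey: 67+33-40=60; pred: 15+20-3=32
Step 3: prey: 60+30-76=14; pred: 32+38-6=64
Step 4: prey: 14+7-35=0; pred: 64+17-12=69

Answer: 0 69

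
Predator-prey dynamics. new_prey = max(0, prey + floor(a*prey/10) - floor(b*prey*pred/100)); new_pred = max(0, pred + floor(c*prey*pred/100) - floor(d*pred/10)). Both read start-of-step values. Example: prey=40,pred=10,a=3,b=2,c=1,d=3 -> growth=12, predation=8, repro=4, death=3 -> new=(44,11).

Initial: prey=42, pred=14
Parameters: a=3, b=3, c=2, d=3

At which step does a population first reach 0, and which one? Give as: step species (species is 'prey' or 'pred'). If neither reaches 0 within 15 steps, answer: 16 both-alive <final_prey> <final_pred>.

Step 1: prey: 42+12-17=37; pred: 14+11-4=21
Step 2: prey: 37+11-23=25; pred: 21+15-6=30
Step 3: prey: 25+7-22=10; pred: 30+15-9=36
Step 4: prey: 10+3-10=3; pred: 36+7-10=33
Step 5: prey: 3+0-2=1; pred: 33+1-9=25
Step 6: prey: 1+0-0=1; pred: 25+0-7=18
Step 7: prey: 1+0-0=1; pred: 18+0-5=13
Step 8: prey: 1+0-0=1; pred: 13+0-3=10
Step 9: prey: 1+0-0=1; pred: 10+0-3=7
Step 10: prey: 1+0-0=1; pred: 7+0-2=5
Step 11: prey: 1+0-0=1; pred: 5+0-1=4
Step 12: prey: 1+0-0=1; pred: 4+0-1=3
Step 13: prey: 1+0-0=1; pred: 3+0-0=3
Steps 14-15: state stable at prey=1, pred=3 (no change)
No extinction within 15 steps

Answer: 16 both-alive 1 3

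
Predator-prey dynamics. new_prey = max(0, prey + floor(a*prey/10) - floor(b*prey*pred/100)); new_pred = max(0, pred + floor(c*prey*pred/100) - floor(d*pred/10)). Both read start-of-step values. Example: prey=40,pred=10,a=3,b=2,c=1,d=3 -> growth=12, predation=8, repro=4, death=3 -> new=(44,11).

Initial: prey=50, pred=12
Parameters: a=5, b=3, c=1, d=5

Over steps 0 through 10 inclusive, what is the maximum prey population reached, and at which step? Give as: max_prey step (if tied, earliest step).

Answer: 85 5

Derivation:
Step 1: prey: 50+25-18=57; pred: 12+6-6=12
Step 2: prey: 57+28-20=65; pred: 12+6-6=12
Step 3: prey: 65+32-23=74; pred: 12+7-6=13
Step 4: prey: 74+37-28=83; pred: 13+9-6=16
Step 5: prey: 83+41-39=85; pred: 16+13-8=21
Step 6: prey: 85+42-53=74; pred: 21+17-10=28
Step 7: prey: 74+37-62=49; pred: 28+20-14=34
Step 8: prey: 49+24-49=24; pred: 34+16-17=33
Step 9: prey: 24+12-23=13; pred: 33+7-16=24
Step 10: prey: 13+6-9=10; pred: 24+3-12=15
Max prey = 85 at step 5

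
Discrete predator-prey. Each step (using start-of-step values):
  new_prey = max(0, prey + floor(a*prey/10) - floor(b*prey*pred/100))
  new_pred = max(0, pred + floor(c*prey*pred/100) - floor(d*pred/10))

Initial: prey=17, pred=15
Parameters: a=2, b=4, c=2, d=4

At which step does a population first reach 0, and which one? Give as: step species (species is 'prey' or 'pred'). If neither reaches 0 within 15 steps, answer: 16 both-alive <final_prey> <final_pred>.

Step 1: prey: 17+3-10=10; pred: 15+5-6=14
Step 2: prey: 10+2-5=7; pred: 14+2-5=11
Step 3: prey: 7+1-3=5; pred: 11+1-4=8
Step 4: prey: 5+1-1=5; pred: 8+0-3=5
Step 5: prey: 5+1-1=5; pred: 5+0-2=3
Step 6: prey: 5+1-0=6; pred: 3+0-1=2
Step 7: prey: 6+1-0=7; pred: 2+0-0=2
Step 8: prey: 7+1-0=8; pred: 2+0-0=2
Step 9: prey: 8+1-0=9; pred: 2+0-0=2
Step 10: prey: 9+1-0=10; pred: 2+0-0=2
Step 11: prey: 10+2-0=12; pred: 2+0-0=2
Step 12: prey: 12+2-0=14; pred: 2+0-0=2
Step 13: prey: 14+2-1=15; pred: 2+0-0=2
Step 14: prey: 15+3-1=17; pred: 2+0-0=2
Step 15: prey: 17+3-1=19; pred: 2+0-0=2
No extinction within 15 steps

Answer: 16 both-alive 19 2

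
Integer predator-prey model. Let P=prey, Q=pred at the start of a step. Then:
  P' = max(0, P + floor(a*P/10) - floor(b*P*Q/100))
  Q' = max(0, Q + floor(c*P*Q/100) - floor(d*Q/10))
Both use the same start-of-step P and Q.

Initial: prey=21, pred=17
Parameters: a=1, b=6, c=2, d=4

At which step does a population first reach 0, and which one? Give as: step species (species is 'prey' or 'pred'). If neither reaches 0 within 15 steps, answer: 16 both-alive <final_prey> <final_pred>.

Step 1: prey: 21+2-21=2; pred: 17+7-6=18
Step 2: prey: 2+0-2=0; pred: 18+0-7=11
First extinction: prey at step 2

Answer: 2 prey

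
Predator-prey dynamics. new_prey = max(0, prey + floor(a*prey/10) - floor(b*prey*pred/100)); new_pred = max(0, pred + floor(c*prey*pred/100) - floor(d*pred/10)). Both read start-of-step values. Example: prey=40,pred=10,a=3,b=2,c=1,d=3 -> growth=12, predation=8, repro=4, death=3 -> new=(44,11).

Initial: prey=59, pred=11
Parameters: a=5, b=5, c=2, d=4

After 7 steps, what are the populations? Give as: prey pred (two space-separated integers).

Step 1: prey: 59+29-32=56; pred: 11+12-4=19
Step 2: prey: 56+28-53=31; pred: 19+21-7=33
Step 3: prey: 31+15-51=0; pred: 33+20-13=40
Step 4: prey: 0+0-0=0; pred: 40+0-16=24
Step 5: prey: 0+0-0=0; pred: 24+0-9=15
Step 6: prey: 0+0-0=0; pred: 15+0-6=9
Step 7: prey: 0+0-0=0; pred: 9+0-3=6

Answer: 0 6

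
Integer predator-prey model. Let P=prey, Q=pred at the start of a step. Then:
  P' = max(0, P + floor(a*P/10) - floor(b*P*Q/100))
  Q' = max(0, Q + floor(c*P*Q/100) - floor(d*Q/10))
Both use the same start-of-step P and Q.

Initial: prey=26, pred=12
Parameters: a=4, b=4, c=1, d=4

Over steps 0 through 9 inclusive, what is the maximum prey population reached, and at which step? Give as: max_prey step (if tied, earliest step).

Answer: 70 9

Derivation:
Step 1: prey: 26+10-12=24; pred: 12+3-4=11
Step 2: prey: 24+9-10=23; pred: 11+2-4=9
Step 3: prey: 23+9-8=24; pred: 9+2-3=8
Step 4: prey: 24+9-7=26; pred: 8+1-3=6
Step 5: prey: 26+10-6=30; pred: 6+1-2=5
Step 6: prey: 30+12-6=36; pred: 5+1-2=4
Step 7: prey: 36+14-5=45; pred: 4+1-1=4
Step 8: prey: 45+18-7=56; pred: 4+1-1=4
Step 9: prey: 56+22-8=70; pred: 4+2-1=5
Max prey = 70 at step 9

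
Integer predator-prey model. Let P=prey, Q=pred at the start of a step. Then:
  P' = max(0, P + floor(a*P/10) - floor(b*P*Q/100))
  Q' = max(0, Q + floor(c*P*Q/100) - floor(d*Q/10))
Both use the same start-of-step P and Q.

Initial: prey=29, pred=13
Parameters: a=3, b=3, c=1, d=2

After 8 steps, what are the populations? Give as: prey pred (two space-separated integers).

Step 1: prey: 29+8-11=26; pred: 13+3-2=14
Step 2: prey: 26+7-10=23; pred: 14+3-2=15
Step 3: prey: 23+6-10=19; pred: 15+3-3=15
Step 4: prey: 19+5-8=16; pred: 15+2-3=14
Step 5: prey: 16+4-6=14; pred: 14+2-2=14
Step 6: prey: 14+4-5=13; pred: 14+1-2=13
Step 7: prey: 13+3-5=11; pred: 13+1-2=12
Step 8: prey: 11+3-3=11; pred: 12+1-2=11

Answer: 11 11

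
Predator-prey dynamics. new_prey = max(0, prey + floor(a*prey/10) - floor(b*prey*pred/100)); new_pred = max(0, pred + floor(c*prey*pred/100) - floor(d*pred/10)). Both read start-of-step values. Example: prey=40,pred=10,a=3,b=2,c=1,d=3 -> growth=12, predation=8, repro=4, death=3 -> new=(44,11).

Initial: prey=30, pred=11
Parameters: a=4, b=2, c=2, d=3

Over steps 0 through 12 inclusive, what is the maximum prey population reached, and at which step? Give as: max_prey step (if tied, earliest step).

Answer: 40 2

Derivation:
Step 1: prey: 30+12-6=36; pred: 11+6-3=14
Step 2: prey: 36+14-10=40; pred: 14+10-4=20
Step 3: prey: 40+16-16=40; pred: 20+16-6=30
Step 4: prey: 40+16-24=32; pred: 30+24-9=45
Step 5: prey: 32+12-28=16; pred: 45+28-13=60
Step 6: prey: 16+6-19=3; pred: 60+19-18=61
Step 7: prey: 3+1-3=1; pred: 61+3-18=46
Step 8: prey: 1+0-0=1; pred: 46+0-13=33
Step 9: prey: 1+0-0=1; pred: 33+0-9=24
Step 10: prey: 1+0-0=1; pred: 24+0-7=17
Step 11: prey: 1+0-0=1; pred: 17+0-5=12
Step 12: prey: 1+0-0=1; pred: 12+0-3=9
Max prey = 40 at step 2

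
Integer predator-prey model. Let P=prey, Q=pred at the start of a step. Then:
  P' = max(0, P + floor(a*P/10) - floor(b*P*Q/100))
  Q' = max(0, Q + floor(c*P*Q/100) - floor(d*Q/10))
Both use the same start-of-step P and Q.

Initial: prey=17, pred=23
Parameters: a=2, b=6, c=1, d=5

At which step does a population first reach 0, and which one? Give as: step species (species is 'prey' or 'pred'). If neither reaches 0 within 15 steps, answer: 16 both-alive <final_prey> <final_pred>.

Answer: 1 prey

Derivation:
Step 1: prey: 17+3-23=0; pred: 23+3-11=15
First extinction: prey at step 1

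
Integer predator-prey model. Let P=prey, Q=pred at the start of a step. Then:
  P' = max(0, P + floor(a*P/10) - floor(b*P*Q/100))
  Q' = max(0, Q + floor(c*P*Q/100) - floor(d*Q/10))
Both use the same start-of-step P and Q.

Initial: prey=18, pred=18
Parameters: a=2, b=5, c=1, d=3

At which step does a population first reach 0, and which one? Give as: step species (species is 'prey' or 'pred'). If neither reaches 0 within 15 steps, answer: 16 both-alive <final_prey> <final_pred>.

Step 1: prey: 18+3-16=5; pred: 18+3-5=16
Step 2: prey: 5+1-4=2; pred: 16+0-4=12
Step 3: prey: 2+0-1=1; pred: 12+0-3=9
Step 4: prey: 1+0-0=1; pred: 9+0-2=7
Step 5: prey: 1+0-0=1; pred: 7+0-2=5
Step 6: prey: 1+0-0=1; pred: 5+0-1=4
Step 7: prey: 1+0-0=1; pred: 4+0-1=3
Step 8: prey: 1+0-0=1; pred: 3+0-0=3
Steps 9-15: state stable at prey=1, pred=3 (no change)
No extinction within 15 steps

Answer: 16 both-alive 1 3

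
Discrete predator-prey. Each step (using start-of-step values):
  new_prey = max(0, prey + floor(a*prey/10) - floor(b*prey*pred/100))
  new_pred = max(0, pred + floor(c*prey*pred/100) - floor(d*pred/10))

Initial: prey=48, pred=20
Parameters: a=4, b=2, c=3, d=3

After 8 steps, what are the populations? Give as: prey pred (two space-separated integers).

Step 1: prey: 48+19-19=48; pred: 20+28-6=42
Step 2: prey: 48+19-40=27; pred: 42+60-12=90
Step 3: prey: 27+10-48=0; pred: 90+72-27=135
Step 4: prey: 0+0-0=0; pred: 135+0-40=95
Step 5: prey: 0+0-0=0; pred: 95+0-28=67
Step 6: prey: 0+0-0=0; pred: 67+0-20=47
Step 7: prey: 0+0-0=0; pred: 47+0-14=33
Step 8: prey: 0+0-0=0; pred: 33+0-9=24

Answer: 0 24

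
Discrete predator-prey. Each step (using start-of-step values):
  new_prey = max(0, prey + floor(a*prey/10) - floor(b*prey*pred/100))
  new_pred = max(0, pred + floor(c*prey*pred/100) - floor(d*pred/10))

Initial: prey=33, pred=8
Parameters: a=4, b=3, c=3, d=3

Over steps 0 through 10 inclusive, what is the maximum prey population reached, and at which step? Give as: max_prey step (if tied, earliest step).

Answer: 39 1

Derivation:
Step 1: prey: 33+13-7=39; pred: 8+7-2=13
Step 2: prey: 39+15-15=39; pred: 13+15-3=25
Step 3: prey: 39+15-29=25; pred: 25+29-7=47
Step 4: prey: 25+10-35=0; pred: 47+35-14=68
Step 5: prey: 0+0-0=0; pred: 68+0-20=48
Step 6: prey: 0+0-0=0; pred: 48+0-14=34
Step 7: prey: 0+0-0=0; pred: 34+0-10=24
Step 8: prey: 0+0-0=0; pred: 24+0-7=17
Step 9: prey: 0+0-0=0; pred: 17+0-5=12
Step 10: prey: 0+0-0=0; pred: 12+0-3=9
Max prey = 39 at step 1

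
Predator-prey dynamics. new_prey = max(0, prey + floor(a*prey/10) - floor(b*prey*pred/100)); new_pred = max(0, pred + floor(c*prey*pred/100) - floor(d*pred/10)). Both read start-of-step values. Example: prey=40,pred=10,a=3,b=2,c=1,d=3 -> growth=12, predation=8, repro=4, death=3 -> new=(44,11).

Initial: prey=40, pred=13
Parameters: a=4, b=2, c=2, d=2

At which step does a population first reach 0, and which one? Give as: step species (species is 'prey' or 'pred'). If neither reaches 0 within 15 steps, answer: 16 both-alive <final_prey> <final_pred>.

Step 1: prey: 40+16-10=46; pred: 13+10-2=21
Step 2: prey: 46+18-19=45; pred: 21+19-4=36
Step 3: prey: 45+18-32=31; pred: 36+32-7=61
Step 4: prey: 31+12-37=6; pred: 61+37-12=86
Step 5: prey: 6+2-10=0; pred: 86+10-17=79
First extinction: prey at step 5

Answer: 5 prey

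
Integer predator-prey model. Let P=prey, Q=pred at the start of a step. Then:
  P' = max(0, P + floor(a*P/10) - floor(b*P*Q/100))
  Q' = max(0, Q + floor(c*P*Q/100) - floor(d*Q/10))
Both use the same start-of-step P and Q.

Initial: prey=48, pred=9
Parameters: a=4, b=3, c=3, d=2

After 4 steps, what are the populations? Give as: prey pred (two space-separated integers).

Step 1: prey: 48+19-12=55; pred: 9+12-1=20
Step 2: prey: 55+22-33=44; pred: 20+33-4=49
Step 3: prey: 44+17-64=0; pred: 49+64-9=104
Step 4: prey: 0+0-0=0; pred: 104+0-20=84

Answer: 0 84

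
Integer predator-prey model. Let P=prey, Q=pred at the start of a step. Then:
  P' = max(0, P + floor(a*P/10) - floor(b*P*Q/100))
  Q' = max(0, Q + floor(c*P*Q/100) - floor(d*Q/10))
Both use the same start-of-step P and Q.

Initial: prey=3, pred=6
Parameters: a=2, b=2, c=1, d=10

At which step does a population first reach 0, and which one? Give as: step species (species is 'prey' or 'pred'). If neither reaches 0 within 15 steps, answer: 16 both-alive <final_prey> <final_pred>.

Step 1: prey: 3+0-0=3; pred: 6+0-6=0
First extinction: pred at step 1

Answer: 1 pred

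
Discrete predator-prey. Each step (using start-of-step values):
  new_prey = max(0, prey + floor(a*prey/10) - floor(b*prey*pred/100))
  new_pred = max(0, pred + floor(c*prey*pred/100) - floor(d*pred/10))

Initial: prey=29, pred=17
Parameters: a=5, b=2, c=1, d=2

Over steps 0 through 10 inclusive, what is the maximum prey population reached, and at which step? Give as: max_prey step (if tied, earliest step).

Answer: 42 3

Derivation:
Step 1: prey: 29+14-9=34; pred: 17+4-3=18
Step 2: prey: 34+17-12=39; pred: 18+6-3=21
Step 3: prey: 39+19-16=42; pred: 21+8-4=25
Step 4: prey: 42+21-21=42; pred: 25+10-5=30
Step 5: prey: 42+21-25=38; pred: 30+12-6=36
Step 6: prey: 38+19-27=30; pred: 36+13-7=42
Step 7: prey: 30+15-25=20; pred: 42+12-8=46
Step 8: prey: 20+10-18=12; pred: 46+9-9=46
Step 9: prey: 12+6-11=7; pred: 46+5-9=42
Step 10: prey: 7+3-5=5; pred: 42+2-8=36
Max prey = 42 at step 3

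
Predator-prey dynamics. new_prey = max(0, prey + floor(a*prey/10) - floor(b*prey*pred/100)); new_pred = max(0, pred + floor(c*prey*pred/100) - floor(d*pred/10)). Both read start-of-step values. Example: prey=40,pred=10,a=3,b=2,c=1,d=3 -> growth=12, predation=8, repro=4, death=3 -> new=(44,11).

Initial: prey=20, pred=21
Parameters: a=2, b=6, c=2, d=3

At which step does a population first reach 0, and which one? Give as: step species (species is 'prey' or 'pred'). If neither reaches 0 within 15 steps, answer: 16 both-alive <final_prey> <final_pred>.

Step 1: prey: 20+4-25=0; pred: 21+8-6=23
First extinction: prey at step 1

Answer: 1 prey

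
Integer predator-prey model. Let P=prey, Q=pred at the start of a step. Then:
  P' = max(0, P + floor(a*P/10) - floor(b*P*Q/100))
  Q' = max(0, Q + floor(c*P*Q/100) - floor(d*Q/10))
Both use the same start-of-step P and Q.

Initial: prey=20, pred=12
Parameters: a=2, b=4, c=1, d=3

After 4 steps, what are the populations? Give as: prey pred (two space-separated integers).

Answer: 9 6

Derivation:
Step 1: prey: 20+4-9=15; pred: 12+2-3=11
Step 2: prey: 15+3-6=12; pred: 11+1-3=9
Step 3: prey: 12+2-4=10; pred: 9+1-2=8
Step 4: prey: 10+2-3=9; pred: 8+0-2=6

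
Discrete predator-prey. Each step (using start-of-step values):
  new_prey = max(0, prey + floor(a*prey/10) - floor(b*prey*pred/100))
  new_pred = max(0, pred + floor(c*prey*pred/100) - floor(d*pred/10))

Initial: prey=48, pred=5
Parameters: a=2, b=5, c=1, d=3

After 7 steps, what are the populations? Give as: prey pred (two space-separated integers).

Answer: 20 6

Derivation:
Step 1: prey: 48+9-12=45; pred: 5+2-1=6
Step 2: prey: 45+9-13=41; pred: 6+2-1=7
Step 3: prey: 41+8-14=35; pred: 7+2-2=7
Step 4: prey: 35+7-12=30; pred: 7+2-2=7
Step 5: prey: 30+6-10=26; pred: 7+2-2=7
Step 6: prey: 26+5-9=22; pred: 7+1-2=6
Step 7: prey: 22+4-6=20; pred: 6+1-1=6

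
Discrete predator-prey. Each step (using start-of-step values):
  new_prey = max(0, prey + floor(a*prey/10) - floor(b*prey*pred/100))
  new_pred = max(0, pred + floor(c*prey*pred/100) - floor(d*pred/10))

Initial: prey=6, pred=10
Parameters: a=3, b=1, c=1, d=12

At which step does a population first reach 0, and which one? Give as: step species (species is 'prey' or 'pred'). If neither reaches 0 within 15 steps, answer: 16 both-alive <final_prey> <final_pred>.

Answer: 1 pred

Derivation:
Step 1: prey: 6+1-0=7; pred: 10+0-12=0
First extinction: pred at step 1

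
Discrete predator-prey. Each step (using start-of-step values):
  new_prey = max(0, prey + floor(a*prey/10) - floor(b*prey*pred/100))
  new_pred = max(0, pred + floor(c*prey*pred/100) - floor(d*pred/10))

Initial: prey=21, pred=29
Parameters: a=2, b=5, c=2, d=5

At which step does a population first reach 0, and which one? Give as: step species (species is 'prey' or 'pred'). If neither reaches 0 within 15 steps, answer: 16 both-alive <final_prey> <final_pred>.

Step 1: prey: 21+4-30=0; pred: 29+12-14=27
First extinction: prey at step 1

Answer: 1 prey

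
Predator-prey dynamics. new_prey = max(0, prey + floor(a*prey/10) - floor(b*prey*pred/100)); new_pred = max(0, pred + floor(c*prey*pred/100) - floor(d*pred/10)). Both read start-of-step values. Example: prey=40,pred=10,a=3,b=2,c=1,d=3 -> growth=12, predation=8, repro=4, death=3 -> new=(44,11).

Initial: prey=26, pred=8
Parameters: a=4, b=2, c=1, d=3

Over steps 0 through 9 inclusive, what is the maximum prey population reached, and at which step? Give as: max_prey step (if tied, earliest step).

Answer: 80 7

Derivation:
Step 1: prey: 26+10-4=32; pred: 8+2-2=8
Step 2: prey: 32+12-5=39; pred: 8+2-2=8
Step 3: prey: 39+15-6=48; pred: 8+3-2=9
Step 4: prey: 48+19-8=59; pred: 9+4-2=11
Step 5: prey: 59+23-12=70; pred: 11+6-3=14
Step 6: prey: 70+28-19=79; pred: 14+9-4=19
Step 7: prey: 79+31-30=80; pred: 19+15-5=29
Step 8: prey: 80+32-46=66; pred: 29+23-8=44
Step 9: prey: 66+26-58=34; pred: 44+29-13=60
Max prey = 80 at step 7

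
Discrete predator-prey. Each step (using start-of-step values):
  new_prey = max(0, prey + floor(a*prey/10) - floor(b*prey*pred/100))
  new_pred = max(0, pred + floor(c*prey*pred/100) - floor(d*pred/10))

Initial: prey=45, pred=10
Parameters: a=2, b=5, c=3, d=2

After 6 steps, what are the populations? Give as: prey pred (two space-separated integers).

Step 1: prey: 45+9-22=32; pred: 10+13-2=21
Step 2: prey: 32+6-33=5; pred: 21+20-4=37
Step 3: prey: 5+1-9=0; pred: 37+5-7=35
Step 4: prey: 0+0-0=0; pred: 35+0-7=28
Step 5: prey: 0+0-0=0; pred: 28+0-5=23
Step 6: prey: 0+0-0=0; pred: 23+0-4=19

Answer: 0 19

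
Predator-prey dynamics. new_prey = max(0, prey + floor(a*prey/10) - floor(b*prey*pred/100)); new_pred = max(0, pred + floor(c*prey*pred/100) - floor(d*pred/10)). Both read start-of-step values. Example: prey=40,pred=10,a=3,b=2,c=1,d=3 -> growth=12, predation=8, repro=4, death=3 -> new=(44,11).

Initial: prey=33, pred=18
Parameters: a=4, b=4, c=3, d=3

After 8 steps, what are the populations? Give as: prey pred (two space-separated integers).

Answer: 0 7

Derivation:
Step 1: prey: 33+13-23=23; pred: 18+17-5=30
Step 2: prey: 23+9-27=5; pred: 30+20-9=41
Step 3: prey: 5+2-8=0; pred: 41+6-12=35
Step 4: prey: 0+0-0=0; pred: 35+0-10=25
Step 5: prey: 0+0-0=0; pred: 25+0-7=18
Step 6: prey: 0+0-0=0; pred: 18+0-5=13
Step 7: prey: 0+0-0=0; pred: 13+0-3=10
Step 8: prey: 0+0-0=0; pred: 10+0-3=7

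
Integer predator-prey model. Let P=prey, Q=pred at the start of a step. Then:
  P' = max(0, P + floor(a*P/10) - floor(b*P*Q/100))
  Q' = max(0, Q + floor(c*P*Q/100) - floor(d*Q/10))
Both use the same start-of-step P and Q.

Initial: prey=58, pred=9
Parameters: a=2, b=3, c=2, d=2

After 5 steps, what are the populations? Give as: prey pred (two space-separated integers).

Step 1: prey: 58+11-15=54; pred: 9+10-1=18
Step 2: prey: 54+10-29=35; pred: 18+19-3=34
Step 3: prey: 35+7-35=7; pred: 34+23-6=51
Step 4: prey: 7+1-10=0; pred: 51+7-10=48
Step 5: prey: 0+0-0=0; pred: 48+0-9=39

Answer: 0 39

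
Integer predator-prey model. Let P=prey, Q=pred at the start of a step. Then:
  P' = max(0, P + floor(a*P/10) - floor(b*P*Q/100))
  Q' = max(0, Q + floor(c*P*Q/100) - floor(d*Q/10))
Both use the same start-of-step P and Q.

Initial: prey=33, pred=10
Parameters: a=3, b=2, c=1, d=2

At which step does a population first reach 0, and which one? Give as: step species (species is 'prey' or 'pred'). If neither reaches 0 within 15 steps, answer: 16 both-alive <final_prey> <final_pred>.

Answer: 16 both-alive 4 14

Derivation:
Step 1: prey: 33+9-6=36; pred: 10+3-2=11
Step 2: prey: 36+10-7=39; pred: 11+3-2=12
Step 3: prey: 39+11-9=41; pred: 12+4-2=14
Step 4: prey: 41+12-11=42; pred: 14+5-2=17
Step 5: prey: 42+12-14=40; pred: 17+7-3=21
Step 6: prey: 40+12-16=36; pred: 21+8-4=25
Step 7: prey: 36+10-18=28; pred: 25+9-5=29
Step 8: prey: 28+8-16=20; pred: 29+8-5=32
Step 9: prey: 20+6-12=14; pred: 32+6-6=32
Step 10: prey: 14+4-8=10; pred: 32+4-6=30
Step 11: prey: 10+3-6=7; pred: 30+3-6=27
Step 12: prey: 7+2-3=6; pred: 27+1-5=23
Step 13: prey: 6+1-2=5; pred: 23+1-4=20
Step 14: prey: 5+1-2=4; pred: 20+1-4=17
Step 15: prey: 4+1-1=4; pred: 17+0-3=14
No extinction within 15 steps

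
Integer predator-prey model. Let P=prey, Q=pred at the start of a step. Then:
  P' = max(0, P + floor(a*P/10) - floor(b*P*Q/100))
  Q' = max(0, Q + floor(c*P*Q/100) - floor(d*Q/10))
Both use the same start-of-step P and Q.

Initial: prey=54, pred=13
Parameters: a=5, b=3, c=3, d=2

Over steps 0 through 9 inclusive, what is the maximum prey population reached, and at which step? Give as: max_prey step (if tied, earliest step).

Step 1: prey: 54+27-21=60; pred: 13+21-2=32
Step 2: prey: 60+30-57=33; pred: 32+57-6=83
Step 3: prey: 33+16-82=0; pred: 83+82-16=149
Step 4: prey: 0+0-0=0; pred: 149+0-29=120
Step 5: prey: 0+0-0=0; pred: 120+0-24=96
Step 6: prey: 0+0-0=0; pred: 96+0-19=77
Step 7: prey: 0+0-0=0; pred: 77+0-15=62
Step 8: prey: 0+0-0=0; pred: 62+0-12=50
Step 9: prey: 0+0-0=0; pred: 50+0-10=40
Max prey = 60 at step 1

Answer: 60 1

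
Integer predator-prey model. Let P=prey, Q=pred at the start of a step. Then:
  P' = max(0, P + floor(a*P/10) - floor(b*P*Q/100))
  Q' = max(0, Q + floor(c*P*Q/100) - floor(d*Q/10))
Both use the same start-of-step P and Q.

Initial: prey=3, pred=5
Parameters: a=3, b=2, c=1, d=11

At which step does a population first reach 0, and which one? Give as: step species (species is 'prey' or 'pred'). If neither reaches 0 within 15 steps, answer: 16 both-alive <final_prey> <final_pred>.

Step 1: prey: 3+0-0=3; pred: 5+0-5=0
First extinction: pred at step 1

Answer: 1 pred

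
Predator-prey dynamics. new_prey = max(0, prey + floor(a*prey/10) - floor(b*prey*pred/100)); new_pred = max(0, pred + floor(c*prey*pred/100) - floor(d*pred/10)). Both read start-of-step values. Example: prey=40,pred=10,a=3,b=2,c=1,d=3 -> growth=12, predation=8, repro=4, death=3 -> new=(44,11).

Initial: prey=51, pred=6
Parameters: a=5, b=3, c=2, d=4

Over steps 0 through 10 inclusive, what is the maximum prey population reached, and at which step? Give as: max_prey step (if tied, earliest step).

Step 1: prey: 51+25-9=67; pred: 6+6-2=10
Step 2: prey: 67+33-20=80; pred: 10+13-4=19
Step 3: prey: 80+40-45=75; pred: 19+30-7=42
Step 4: prey: 75+37-94=18; pred: 42+63-16=89
Step 5: prey: 18+9-48=0; pred: 89+32-35=86
Step 6: prey: 0+0-0=0; pred: 86+0-34=52
Step 7: prey: 0+0-0=0; pred: 52+0-20=32
Step 8: prey: 0+0-0=0; pred: 32+0-12=20
Step 9: prey: 0+0-0=0; pred: 20+0-8=12
Step 10: prey: 0+0-0=0; pred: 12+0-4=8
Max prey = 80 at step 2

Answer: 80 2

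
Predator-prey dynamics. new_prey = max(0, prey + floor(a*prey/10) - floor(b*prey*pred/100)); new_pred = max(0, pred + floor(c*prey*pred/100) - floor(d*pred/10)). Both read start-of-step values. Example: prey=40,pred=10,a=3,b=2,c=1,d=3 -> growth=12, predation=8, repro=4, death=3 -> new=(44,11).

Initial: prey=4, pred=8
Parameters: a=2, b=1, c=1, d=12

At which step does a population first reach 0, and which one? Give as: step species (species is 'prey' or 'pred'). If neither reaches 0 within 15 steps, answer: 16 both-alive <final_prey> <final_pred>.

Answer: 1 pred

Derivation:
Step 1: prey: 4+0-0=4; pred: 8+0-9=0
First extinction: pred at step 1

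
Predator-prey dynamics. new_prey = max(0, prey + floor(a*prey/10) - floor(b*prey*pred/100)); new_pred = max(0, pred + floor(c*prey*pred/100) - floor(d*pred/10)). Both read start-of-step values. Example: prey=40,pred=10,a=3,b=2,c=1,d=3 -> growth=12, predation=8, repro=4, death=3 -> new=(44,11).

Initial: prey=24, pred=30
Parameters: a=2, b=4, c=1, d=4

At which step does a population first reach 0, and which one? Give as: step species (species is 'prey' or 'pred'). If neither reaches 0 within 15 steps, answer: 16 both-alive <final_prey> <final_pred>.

Answer: 1 prey

Derivation:
Step 1: prey: 24+4-28=0; pred: 30+7-12=25
First extinction: prey at step 1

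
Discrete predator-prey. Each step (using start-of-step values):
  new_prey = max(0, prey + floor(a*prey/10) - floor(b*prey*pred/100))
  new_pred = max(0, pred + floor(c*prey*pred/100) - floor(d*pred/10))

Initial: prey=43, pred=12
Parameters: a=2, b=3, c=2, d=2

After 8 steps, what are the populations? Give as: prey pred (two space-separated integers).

Answer: 0 16

Derivation:
Step 1: prey: 43+8-15=36; pred: 12+10-2=20
Step 2: prey: 36+7-21=22; pred: 20+14-4=30
Step 3: prey: 22+4-19=7; pred: 30+13-6=37
Step 4: prey: 7+1-7=1; pred: 37+5-7=35
Step 5: prey: 1+0-1=0; pred: 35+0-7=28
Step 6: prey: 0+0-0=0; pred: 28+0-5=23
Step 7: prey: 0+0-0=0; pred: 23+0-4=19
Step 8: prey: 0+0-0=0; pred: 19+0-3=16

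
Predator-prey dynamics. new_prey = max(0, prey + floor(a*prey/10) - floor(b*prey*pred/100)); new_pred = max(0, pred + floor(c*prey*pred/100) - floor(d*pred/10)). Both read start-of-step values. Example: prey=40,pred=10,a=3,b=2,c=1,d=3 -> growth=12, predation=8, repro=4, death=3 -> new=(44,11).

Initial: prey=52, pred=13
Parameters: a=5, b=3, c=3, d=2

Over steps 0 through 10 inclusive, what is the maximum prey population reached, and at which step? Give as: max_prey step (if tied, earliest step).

Answer: 58 1

Derivation:
Step 1: prey: 52+26-20=58; pred: 13+20-2=31
Step 2: prey: 58+29-53=34; pred: 31+53-6=78
Step 3: prey: 34+17-79=0; pred: 78+79-15=142
Step 4: prey: 0+0-0=0; pred: 142+0-28=114
Step 5: prey: 0+0-0=0; pred: 114+0-22=92
Step 6: prey: 0+0-0=0; pred: 92+0-18=74
Step 7: prey: 0+0-0=0; pred: 74+0-14=60
Step 8: prey: 0+0-0=0; pred: 60+0-12=48
Step 9: prey: 0+0-0=0; pred: 48+0-9=39
Step 10: prey: 0+0-0=0; pred: 39+0-7=32
Max prey = 58 at step 1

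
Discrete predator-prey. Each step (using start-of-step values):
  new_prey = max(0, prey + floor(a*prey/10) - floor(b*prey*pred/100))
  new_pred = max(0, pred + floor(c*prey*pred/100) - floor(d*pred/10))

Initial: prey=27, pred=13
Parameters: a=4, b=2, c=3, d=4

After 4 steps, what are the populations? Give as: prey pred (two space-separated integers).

Answer: 15 60

Derivation:
Step 1: prey: 27+10-7=30; pred: 13+10-5=18
Step 2: prey: 30+12-10=32; pred: 18+16-7=27
Step 3: prey: 32+12-17=27; pred: 27+25-10=42
Step 4: prey: 27+10-22=15; pred: 42+34-16=60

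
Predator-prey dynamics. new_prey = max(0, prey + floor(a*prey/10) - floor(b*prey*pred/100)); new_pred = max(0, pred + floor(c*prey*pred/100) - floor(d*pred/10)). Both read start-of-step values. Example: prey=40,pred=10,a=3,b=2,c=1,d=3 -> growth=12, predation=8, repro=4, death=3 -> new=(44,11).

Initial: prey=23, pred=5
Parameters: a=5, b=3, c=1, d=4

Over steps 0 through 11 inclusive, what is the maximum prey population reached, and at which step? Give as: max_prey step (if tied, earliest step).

Step 1: prey: 23+11-3=31; pred: 5+1-2=4
Step 2: prey: 31+15-3=43; pred: 4+1-1=4
Step 3: prey: 43+21-5=59; pred: 4+1-1=4
Step 4: prey: 59+29-7=81; pred: 4+2-1=5
Step 5: prey: 81+40-12=109; pred: 5+4-2=7
Step 6: prey: 109+54-22=141; pred: 7+7-2=12
Step 7: prey: 141+70-50=161; pred: 12+16-4=24
Step 8: prey: 161+80-115=126; pred: 24+38-9=53
Step 9: prey: 126+63-200=0; pred: 53+66-21=98
Step 10: prey: 0+0-0=0; pred: 98+0-39=59
Step 11: prey: 0+0-0=0; pred: 59+0-23=36
Max prey = 161 at step 7

Answer: 161 7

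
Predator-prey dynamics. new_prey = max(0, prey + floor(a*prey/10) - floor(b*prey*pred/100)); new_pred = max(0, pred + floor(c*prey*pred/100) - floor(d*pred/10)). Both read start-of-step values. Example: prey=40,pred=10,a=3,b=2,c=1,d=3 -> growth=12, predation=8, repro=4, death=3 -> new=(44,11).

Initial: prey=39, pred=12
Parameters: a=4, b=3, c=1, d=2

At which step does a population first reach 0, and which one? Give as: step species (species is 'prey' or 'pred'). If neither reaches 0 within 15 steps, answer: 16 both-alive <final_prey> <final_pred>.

Step 1: prey: 39+15-14=40; pred: 12+4-2=14
Step 2: prey: 40+16-16=40; pred: 14+5-2=17
Step 3: prey: 40+16-20=36; pred: 17+6-3=20
Step 4: prey: 36+14-21=29; pred: 20+7-4=23
Step 5: prey: 29+11-20=20; pred: 23+6-4=25
Step 6: prey: 20+8-15=13; pred: 25+5-5=25
Step 7: prey: 13+5-9=9; pred: 25+3-5=23
Step 8: prey: 9+3-6=6; pred: 23+2-4=21
Step 9: prey: 6+2-3=5; pred: 21+1-4=18
Step 10: prey: 5+2-2=5; pred: 18+0-3=15
Step 11: prey: 5+2-2=5; pred: 15+0-3=12
Step 12: prey: 5+2-1=6; pred: 12+0-2=10
Step 13: prey: 6+2-1=7; pred: 10+0-2=8
Step 14: prey: 7+2-1=8; pred: 8+0-1=7
Step 15: prey: 8+3-1=10; pred: 7+0-1=6
No extinction within 15 steps

Answer: 16 both-alive 10 6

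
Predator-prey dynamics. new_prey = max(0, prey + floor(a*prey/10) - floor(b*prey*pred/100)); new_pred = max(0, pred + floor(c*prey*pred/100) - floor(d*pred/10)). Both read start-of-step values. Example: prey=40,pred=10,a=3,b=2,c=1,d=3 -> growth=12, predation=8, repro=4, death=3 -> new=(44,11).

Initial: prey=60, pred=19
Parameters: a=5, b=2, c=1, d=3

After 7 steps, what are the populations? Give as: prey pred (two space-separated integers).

Answer: 2 34

Derivation:
Step 1: prey: 60+30-22=68; pred: 19+11-5=25
Step 2: prey: 68+34-34=68; pred: 25+17-7=35
Step 3: prey: 68+34-47=55; pred: 35+23-10=48
Step 4: prey: 55+27-52=30; pred: 48+26-14=60
Step 5: prey: 30+15-36=9; pred: 60+18-18=60
Step 6: prey: 9+4-10=3; pred: 60+5-18=47
Step 7: prey: 3+1-2=2; pred: 47+1-14=34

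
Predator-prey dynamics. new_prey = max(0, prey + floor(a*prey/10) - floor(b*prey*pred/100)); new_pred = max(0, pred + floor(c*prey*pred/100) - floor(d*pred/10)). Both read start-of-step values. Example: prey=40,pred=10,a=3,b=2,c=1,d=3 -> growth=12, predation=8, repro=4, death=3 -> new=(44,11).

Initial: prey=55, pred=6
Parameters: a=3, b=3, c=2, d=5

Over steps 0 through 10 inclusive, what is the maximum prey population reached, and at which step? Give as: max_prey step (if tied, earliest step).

Step 1: prey: 55+16-9=62; pred: 6+6-3=9
Step 2: prey: 62+18-16=64; pred: 9+11-4=16
Step 3: prey: 64+19-30=53; pred: 16+20-8=28
Step 4: prey: 53+15-44=24; pred: 28+29-14=43
Step 5: prey: 24+7-30=1; pred: 43+20-21=42
Step 6: prey: 1+0-1=0; pred: 42+0-21=21
Step 7: prey: 0+0-0=0; pred: 21+0-10=11
Step 8: prey: 0+0-0=0; pred: 11+0-5=6
Step 9: prey: 0+0-0=0; pred: 6+0-3=3
Step 10: prey: 0+0-0=0; pred: 3+0-1=2
Max prey = 64 at step 2

Answer: 64 2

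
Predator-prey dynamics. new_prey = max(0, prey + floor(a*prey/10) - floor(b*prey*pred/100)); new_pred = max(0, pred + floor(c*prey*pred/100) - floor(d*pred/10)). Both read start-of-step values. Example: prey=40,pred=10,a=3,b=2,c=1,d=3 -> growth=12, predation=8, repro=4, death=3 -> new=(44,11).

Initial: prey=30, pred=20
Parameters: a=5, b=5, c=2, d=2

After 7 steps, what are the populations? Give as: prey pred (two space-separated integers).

Step 1: prey: 30+15-30=15; pred: 20+12-4=28
Step 2: prey: 15+7-21=1; pred: 28+8-5=31
Step 3: prey: 1+0-1=0; pred: 31+0-6=25
Step 4: prey: 0+0-0=0; pred: 25+0-5=20
Step 5: prey: 0+0-0=0; pred: 20+0-4=16
Step 6: prey: 0+0-0=0; pred: 16+0-3=13
Step 7: prey: 0+0-0=0; pred: 13+0-2=11

Answer: 0 11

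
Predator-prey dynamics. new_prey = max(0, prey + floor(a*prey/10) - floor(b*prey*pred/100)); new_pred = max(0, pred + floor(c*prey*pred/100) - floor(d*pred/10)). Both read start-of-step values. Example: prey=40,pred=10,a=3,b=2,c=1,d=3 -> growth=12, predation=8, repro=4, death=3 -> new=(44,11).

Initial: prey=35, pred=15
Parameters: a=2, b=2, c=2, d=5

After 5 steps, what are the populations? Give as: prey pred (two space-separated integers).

Answer: 15 15

Derivation:
Step 1: prey: 35+7-10=32; pred: 15+10-7=18
Step 2: prey: 32+6-11=27; pred: 18+11-9=20
Step 3: prey: 27+5-10=22; pred: 20+10-10=20
Step 4: prey: 22+4-8=18; pred: 20+8-10=18
Step 5: prey: 18+3-6=15; pred: 18+6-9=15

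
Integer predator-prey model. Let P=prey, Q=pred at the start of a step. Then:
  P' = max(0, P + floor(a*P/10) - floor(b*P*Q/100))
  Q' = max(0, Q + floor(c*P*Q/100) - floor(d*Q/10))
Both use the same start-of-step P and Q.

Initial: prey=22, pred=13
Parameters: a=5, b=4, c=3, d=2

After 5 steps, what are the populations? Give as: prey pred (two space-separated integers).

Step 1: prey: 22+11-11=22; pred: 13+8-2=19
Step 2: prey: 22+11-16=17; pred: 19+12-3=28
Step 3: prey: 17+8-19=6; pred: 28+14-5=37
Step 4: prey: 6+3-8=1; pred: 37+6-7=36
Step 5: prey: 1+0-1=0; pred: 36+1-7=30

Answer: 0 30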